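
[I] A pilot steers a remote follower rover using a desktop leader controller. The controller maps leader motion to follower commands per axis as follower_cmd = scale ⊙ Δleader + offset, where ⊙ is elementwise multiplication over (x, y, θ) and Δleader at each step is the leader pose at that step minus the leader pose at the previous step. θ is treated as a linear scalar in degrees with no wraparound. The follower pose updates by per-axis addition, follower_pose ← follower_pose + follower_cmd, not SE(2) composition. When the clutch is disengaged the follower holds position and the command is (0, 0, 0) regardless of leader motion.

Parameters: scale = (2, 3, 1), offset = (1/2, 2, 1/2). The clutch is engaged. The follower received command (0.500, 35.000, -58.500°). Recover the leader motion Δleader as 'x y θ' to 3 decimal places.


axis x: (0.500 − 1/2) / (2) = 0.000
axis y: (35.000 − 2) / (3) = 11.000
axis θ: (-58.500 − 1/2) / (1) = -59.000

0.000 11.000 -59.000


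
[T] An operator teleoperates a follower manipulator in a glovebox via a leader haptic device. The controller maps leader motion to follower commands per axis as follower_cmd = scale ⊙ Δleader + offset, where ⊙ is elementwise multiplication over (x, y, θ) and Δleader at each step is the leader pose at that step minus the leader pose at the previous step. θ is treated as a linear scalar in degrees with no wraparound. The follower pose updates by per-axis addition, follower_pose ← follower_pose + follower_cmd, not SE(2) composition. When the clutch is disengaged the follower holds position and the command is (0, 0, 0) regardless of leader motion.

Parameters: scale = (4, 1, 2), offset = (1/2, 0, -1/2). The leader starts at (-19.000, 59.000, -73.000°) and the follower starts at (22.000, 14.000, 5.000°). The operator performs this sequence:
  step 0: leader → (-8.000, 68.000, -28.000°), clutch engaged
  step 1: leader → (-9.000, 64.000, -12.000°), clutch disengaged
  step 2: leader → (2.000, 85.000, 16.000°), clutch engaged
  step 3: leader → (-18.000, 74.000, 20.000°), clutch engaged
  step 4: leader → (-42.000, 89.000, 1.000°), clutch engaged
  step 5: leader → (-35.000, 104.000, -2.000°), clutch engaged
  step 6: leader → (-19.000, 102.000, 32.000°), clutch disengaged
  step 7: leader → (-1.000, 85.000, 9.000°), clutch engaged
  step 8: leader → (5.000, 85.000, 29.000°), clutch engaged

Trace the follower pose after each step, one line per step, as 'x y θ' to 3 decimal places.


66.500 23.000 94.500
66.500 23.000 94.500
111.000 44.000 150.000
31.500 33.000 157.500
-64.000 48.000 119.000
-35.500 63.000 112.500
-35.500 63.000 112.500
37.000 46.000 66.000
61.500 46.000 105.500

step 0: Δleader=(11.000, 9.000, 45.000°), engaged; cmd=(44.500, 9.000, 89.500°) → follower=(66.500, 23.000, 94.500°)
step 1: Δleader=(-1.000, -4.000, 16.000°), disengaged; cmd=(0,0,0) → follower holds at (66.500, 23.000, 94.500°)
step 2: Δleader=(11.000, 21.000, 28.000°), engaged; cmd=(44.500, 21.000, 55.500°) → follower=(111.000, 44.000, 150.000°)
step 3: Δleader=(-20.000, -11.000, 4.000°), engaged; cmd=(-79.500, -11.000, 7.500°) → follower=(31.500, 33.000, 157.500°)
step 4: Δleader=(-24.000, 15.000, -19.000°), engaged; cmd=(-95.500, 15.000, -38.500°) → follower=(-64.000, 48.000, 119.000°)
step 5: Δleader=(7.000, 15.000, -3.000°), engaged; cmd=(28.500, 15.000, -6.500°) → follower=(-35.500, 63.000, 112.500°)
step 6: Δleader=(16.000, -2.000, 34.000°), disengaged; cmd=(0,0,0) → follower holds at (-35.500, 63.000, 112.500°)
step 7: Δleader=(18.000, -17.000, -23.000°), engaged; cmd=(72.500, -17.000, -46.500°) → follower=(37.000, 46.000, 66.000°)
step 8: Δleader=(6.000, 0.000, 20.000°), engaged; cmd=(24.500, 0.000, 39.500°) → follower=(61.500, 46.000, 105.500°)


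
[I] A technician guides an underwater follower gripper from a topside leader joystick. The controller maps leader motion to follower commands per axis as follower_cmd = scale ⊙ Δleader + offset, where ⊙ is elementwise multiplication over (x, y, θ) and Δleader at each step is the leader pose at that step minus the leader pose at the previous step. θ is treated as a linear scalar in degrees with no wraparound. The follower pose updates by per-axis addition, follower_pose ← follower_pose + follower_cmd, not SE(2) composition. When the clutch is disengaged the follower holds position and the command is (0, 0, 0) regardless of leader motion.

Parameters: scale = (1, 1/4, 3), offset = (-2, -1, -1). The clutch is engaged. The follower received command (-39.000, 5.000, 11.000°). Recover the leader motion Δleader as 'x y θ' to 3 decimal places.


axis x: (-39.000 − -2) / (1) = -37.000
axis y: (5.000 − -1) / (1/4) = 24.000
axis θ: (11.000 − -1) / (3) = 4.000

-37.000 24.000 4.000


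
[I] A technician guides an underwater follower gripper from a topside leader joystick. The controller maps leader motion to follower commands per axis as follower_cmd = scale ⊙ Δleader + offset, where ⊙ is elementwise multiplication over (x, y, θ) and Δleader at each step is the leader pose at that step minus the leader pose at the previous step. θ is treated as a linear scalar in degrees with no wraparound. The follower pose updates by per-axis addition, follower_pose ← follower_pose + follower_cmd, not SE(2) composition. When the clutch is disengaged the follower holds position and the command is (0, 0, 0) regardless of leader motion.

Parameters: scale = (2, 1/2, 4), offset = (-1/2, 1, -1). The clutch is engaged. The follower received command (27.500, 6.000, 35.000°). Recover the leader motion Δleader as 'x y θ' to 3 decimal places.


14.000 10.000 9.000

axis x: (27.500 − -1/2) / (2) = 14.000
axis y: (6.000 − 1) / (1/2) = 10.000
axis θ: (35.000 − -1) / (4) = 9.000


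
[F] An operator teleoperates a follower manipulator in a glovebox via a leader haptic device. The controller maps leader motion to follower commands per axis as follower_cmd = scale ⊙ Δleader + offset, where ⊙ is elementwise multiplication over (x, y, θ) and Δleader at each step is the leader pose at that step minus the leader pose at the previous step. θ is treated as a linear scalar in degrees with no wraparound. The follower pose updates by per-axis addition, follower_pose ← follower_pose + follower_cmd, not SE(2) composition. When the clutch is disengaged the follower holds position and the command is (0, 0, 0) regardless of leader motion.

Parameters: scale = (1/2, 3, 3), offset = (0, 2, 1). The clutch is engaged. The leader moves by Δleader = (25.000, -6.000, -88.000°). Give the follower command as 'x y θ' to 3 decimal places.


axis x: 1/2·25.000 + 0 = 12.500
axis y: 3·-6.000 + 2 = -16.000
axis θ: 3·-88.000 + 1 = -263.000

12.500 -16.000 -263.000


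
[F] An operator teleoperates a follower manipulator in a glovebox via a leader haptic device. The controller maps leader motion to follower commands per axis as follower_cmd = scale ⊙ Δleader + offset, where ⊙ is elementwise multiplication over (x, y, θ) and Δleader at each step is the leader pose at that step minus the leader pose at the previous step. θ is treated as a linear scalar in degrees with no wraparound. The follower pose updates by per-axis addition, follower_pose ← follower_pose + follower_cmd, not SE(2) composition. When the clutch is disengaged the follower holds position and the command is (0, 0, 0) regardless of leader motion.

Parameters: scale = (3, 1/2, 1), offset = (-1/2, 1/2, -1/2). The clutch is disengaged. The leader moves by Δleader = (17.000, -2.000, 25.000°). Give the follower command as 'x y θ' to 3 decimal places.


clutch disengaged → follower holds; cmd = (0, 0, 0)

0.000 0.000 0.000


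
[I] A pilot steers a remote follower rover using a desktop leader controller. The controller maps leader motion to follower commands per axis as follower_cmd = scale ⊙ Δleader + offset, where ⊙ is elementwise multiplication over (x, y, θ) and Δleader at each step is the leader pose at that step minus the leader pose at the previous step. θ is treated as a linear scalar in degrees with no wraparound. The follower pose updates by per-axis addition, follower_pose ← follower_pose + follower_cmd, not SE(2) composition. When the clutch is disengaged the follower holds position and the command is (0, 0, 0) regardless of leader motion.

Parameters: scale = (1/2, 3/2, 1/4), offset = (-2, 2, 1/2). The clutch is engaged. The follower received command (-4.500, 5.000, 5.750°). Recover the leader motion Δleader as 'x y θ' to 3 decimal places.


-5.000 2.000 21.000

axis x: (-4.500 − -2) / (1/2) = -5.000
axis y: (5.000 − 2) / (3/2) = 2.000
axis θ: (5.750 − 1/2) / (1/4) = 21.000


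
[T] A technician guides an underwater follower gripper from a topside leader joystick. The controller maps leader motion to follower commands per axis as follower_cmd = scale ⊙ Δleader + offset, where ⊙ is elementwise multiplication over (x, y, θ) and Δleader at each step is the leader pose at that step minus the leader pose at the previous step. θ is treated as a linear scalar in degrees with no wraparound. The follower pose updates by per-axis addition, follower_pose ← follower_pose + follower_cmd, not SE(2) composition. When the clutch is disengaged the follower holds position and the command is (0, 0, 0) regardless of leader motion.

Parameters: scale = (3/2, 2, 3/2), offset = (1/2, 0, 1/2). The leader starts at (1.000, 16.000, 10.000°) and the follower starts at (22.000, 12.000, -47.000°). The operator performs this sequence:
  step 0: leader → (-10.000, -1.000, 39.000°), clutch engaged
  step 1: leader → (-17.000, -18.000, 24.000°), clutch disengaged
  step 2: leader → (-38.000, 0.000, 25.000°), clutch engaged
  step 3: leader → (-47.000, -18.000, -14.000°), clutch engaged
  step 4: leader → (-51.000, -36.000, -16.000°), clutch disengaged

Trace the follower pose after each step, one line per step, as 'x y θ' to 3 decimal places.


6.000 -22.000 -3.000
6.000 -22.000 -3.000
-25.000 14.000 -1.000
-38.000 -22.000 -59.000
-38.000 -22.000 -59.000

step 0: Δleader=(-11.000, -17.000, 29.000°), engaged; cmd=(-16.000, -34.000, 44.000°) → follower=(6.000, -22.000, -3.000°)
step 1: Δleader=(-7.000, -17.000, -15.000°), disengaged; cmd=(0,0,0) → follower holds at (6.000, -22.000, -3.000°)
step 2: Δleader=(-21.000, 18.000, 1.000°), engaged; cmd=(-31.000, 36.000, 2.000°) → follower=(-25.000, 14.000, -1.000°)
step 3: Δleader=(-9.000, -18.000, -39.000°), engaged; cmd=(-13.000, -36.000, -58.000°) → follower=(-38.000, -22.000, -59.000°)
step 4: Δleader=(-4.000, -18.000, -2.000°), disengaged; cmd=(0,0,0) → follower holds at (-38.000, -22.000, -59.000°)


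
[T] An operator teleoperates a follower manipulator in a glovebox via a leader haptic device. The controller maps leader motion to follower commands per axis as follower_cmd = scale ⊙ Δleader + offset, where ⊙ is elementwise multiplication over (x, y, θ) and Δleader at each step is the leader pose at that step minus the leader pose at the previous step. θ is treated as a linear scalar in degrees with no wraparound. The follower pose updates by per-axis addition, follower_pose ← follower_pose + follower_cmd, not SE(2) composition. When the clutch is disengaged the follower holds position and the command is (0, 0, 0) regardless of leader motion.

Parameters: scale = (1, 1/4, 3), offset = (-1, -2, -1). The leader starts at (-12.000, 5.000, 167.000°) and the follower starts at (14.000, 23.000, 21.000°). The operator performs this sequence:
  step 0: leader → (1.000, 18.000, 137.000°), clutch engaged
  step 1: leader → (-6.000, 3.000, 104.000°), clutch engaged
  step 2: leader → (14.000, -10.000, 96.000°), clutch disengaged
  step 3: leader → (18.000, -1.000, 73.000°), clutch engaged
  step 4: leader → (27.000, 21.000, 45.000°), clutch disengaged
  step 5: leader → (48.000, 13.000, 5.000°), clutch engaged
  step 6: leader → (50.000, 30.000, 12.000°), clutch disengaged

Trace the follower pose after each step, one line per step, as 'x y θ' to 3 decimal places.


26.000 24.250 -70.000
18.000 18.500 -170.000
18.000 18.500 -170.000
21.000 18.750 -240.000
21.000 18.750 -240.000
41.000 14.750 -361.000
41.000 14.750 -361.000

step 0: Δleader=(13.000, 13.000, -30.000°), engaged; cmd=(12.000, 1.250, -91.000°) → follower=(26.000, 24.250, -70.000°)
step 1: Δleader=(-7.000, -15.000, -33.000°), engaged; cmd=(-8.000, -5.750, -100.000°) → follower=(18.000, 18.500, -170.000°)
step 2: Δleader=(20.000, -13.000, -8.000°), disengaged; cmd=(0,0,0) → follower holds at (18.000, 18.500, -170.000°)
step 3: Δleader=(4.000, 9.000, -23.000°), engaged; cmd=(3.000, 0.250, -70.000°) → follower=(21.000, 18.750, -240.000°)
step 4: Δleader=(9.000, 22.000, -28.000°), disengaged; cmd=(0,0,0) → follower holds at (21.000, 18.750, -240.000°)
step 5: Δleader=(21.000, -8.000, -40.000°), engaged; cmd=(20.000, -4.000, -121.000°) → follower=(41.000, 14.750, -361.000°)
step 6: Δleader=(2.000, 17.000, 7.000°), disengaged; cmd=(0,0,0) → follower holds at (41.000, 14.750, -361.000°)


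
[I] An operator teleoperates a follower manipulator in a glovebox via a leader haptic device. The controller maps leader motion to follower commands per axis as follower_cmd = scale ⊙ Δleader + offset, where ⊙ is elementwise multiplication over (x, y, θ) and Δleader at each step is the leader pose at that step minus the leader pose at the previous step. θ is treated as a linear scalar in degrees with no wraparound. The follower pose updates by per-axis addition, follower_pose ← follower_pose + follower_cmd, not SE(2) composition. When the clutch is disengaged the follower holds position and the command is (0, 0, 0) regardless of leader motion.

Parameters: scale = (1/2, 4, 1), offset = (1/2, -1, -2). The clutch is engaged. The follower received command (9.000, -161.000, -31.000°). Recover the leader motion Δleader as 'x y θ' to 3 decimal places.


axis x: (9.000 − 1/2) / (1/2) = 17.000
axis y: (-161.000 − -1) / (4) = -40.000
axis θ: (-31.000 − -2) / (1) = -29.000

17.000 -40.000 -29.000


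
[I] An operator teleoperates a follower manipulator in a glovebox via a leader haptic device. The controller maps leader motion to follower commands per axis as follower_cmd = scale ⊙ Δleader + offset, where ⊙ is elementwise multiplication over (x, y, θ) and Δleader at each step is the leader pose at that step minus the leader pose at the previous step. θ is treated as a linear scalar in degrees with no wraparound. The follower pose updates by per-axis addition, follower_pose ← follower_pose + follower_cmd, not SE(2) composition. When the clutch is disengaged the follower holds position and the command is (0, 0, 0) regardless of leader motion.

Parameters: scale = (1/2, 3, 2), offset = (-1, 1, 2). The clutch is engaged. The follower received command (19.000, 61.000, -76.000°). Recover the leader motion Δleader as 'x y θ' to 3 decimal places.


40.000 20.000 -39.000

axis x: (19.000 − -1) / (1/2) = 40.000
axis y: (61.000 − 1) / (3) = 20.000
axis θ: (-76.000 − 2) / (2) = -39.000


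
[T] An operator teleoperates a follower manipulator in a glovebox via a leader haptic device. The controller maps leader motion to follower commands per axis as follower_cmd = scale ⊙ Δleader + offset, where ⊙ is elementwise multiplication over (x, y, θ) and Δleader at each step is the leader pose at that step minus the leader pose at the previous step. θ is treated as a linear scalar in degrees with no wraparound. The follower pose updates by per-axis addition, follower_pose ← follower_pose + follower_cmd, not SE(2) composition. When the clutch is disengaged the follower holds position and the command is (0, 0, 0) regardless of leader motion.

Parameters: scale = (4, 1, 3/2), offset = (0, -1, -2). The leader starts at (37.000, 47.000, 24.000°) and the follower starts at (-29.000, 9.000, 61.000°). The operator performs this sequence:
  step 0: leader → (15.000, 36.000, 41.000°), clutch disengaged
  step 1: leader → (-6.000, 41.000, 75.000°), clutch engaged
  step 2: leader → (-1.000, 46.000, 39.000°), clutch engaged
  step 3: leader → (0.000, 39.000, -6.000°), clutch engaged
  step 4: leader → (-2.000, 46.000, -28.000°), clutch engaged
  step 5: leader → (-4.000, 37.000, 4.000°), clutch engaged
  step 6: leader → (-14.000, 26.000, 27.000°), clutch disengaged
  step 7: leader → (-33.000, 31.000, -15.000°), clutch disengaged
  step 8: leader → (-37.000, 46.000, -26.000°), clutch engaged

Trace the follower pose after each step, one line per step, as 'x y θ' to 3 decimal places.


-29.000 9.000 61.000
-113.000 13.000 110.000
-93.000 17.000 54.000
-89.000 9.000 -15.500
-97.000 15.000 -50.500
-105.000 5.000 -4.500
-105.000 5.000 -4.500
-105.000 5.000 -4.500
-121.000 19.000 -23.000

step 0: Δleader=(-22.000, -11.000, 17.000°), disengaged; cmd=(0,0,0) → follower holds at (-29.000, 9.000, 61.000°)
step 1: Δleader=(-21.000, 5.000, 34.000°), engaged; cmd=(-84.000, 4.000, 49.000°) → follower=(-113.000, 13.000, 110.000°)
step 2: Δleader=(5.000, 5.000, -36.000°), engaged; cmd=(20.000, 4.000, -56.000°) → follower=(-93.000, 17.000, 54.000°)
step 3: Δleader=(1.000, -7.000, -45.000°), engaged; cmd=(4.000, -8.000, -69.500°) → follower=(-89.000, 9.000, -15.500°)
step 4: Δleader=(-2.000, 7.000, -22.000°), engaged; cmd=(-8.000, 6.000, -35.000°) → follower=(-97.000, 15.000, -50.500°)
step 5: Δleader=(-2.000, -9.000, 32.000°), engaged; cmd=(-8.000, -10.000, 46.000°) → follower=(-105.000, 5.000, -4.500°)
step 6: Δleader=(-10.000, -11.000, 23.000°), disengaged; cmd=(0,0,0) → follower holds at (-105.000, 5.000, -4.500°)
step 7: Δleader=(-19.000, 5.000, -42.000°), disengaged; cmd=(0,0,0) → follower holds at (-105.000, 5.000, -4.500°)
step 8: Δleader=(-4.000, 15.000, -11.000°), engaged; cmd=(-16.000, 14.000, -18.500°) → follower=(-121.000, 19.000, -23.000°)


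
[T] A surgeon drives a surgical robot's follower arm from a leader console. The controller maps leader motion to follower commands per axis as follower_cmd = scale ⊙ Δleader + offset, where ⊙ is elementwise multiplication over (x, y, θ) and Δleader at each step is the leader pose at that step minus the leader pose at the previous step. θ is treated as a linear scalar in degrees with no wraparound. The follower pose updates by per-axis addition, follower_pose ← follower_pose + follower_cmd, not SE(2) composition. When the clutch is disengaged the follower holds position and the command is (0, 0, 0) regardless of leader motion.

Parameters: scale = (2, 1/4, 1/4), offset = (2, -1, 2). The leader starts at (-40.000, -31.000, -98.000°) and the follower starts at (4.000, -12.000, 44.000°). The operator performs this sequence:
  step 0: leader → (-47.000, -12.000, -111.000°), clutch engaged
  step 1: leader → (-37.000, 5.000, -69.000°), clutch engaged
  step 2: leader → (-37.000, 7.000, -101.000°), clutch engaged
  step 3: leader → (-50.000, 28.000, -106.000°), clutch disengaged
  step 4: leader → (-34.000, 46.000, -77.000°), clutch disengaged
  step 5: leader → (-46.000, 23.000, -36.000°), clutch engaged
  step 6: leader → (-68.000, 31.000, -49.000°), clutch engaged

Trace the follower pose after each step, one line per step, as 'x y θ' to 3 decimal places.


-8.000 -8.250 42.750
14.000 -5.000 55.250
16.000 -5.500 49.250
16.000 -5.500 49.250
16.000 -5.500 49.250
-6.000 -12.250 61.500
-48.000 -11.250 60.250

step 0: Δleader=(-7.000, 19.000, -13.000°), engaged; cmd=(-12.000, 3.750, -1.250°) → follower=(-8.000, -8.250, 42.750°)
step 1: Δleader=(10.000, 17.000, 42.000°), engaged; cmd=(22.000, 3.250, 12.500°) → follower=(14.000, -5.000, 55.250°)
step 2: Δleader=(0.000, 2.000, -32.000°), engaged; cmd=(2.000, -0.500, -6.000°) → follower=(16.000, -5.500, 49.250°)
step 3: Δleader=(-13.000, 21.000, -5.000°), disengaged; cmd=(0,0,0) → follower holds at (16.000, -5.500, 49.250°)
step 4: Δleader=(16.000, 18.000, 29.000°), disengaged; cmd=(0,0,0) → follower holds at (16.000, -5.500, 49.250°)
step 5: Δleader=(-12.000, -23.000, 41.000°), engaged; cmd=(-22.000, -6.750, 12.250°) → follower=(-6.000, -12.250, 61.500°)
step 6: Δleader=(-22.000, 8.000, -13.000°), engaged; cmd=(-42.000, 1.000, -1.250°) → follower=(-48.000, -11.250, 60.250°)


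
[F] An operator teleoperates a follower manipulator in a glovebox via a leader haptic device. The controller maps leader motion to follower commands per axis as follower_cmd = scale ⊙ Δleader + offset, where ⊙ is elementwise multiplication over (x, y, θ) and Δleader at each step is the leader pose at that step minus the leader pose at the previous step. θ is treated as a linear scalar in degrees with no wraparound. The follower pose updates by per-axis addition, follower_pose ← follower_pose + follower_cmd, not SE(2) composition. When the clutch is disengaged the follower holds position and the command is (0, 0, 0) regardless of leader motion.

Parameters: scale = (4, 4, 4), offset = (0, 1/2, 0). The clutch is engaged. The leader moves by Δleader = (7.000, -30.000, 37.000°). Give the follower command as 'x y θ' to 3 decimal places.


28.000 -119.500 148.000

axis x: 4·7.000 + 0 = 28.000
axis y: 4·-30.000 + 1/2 = -119.500
axis θ: 4·37.000 + 0 = 148.000


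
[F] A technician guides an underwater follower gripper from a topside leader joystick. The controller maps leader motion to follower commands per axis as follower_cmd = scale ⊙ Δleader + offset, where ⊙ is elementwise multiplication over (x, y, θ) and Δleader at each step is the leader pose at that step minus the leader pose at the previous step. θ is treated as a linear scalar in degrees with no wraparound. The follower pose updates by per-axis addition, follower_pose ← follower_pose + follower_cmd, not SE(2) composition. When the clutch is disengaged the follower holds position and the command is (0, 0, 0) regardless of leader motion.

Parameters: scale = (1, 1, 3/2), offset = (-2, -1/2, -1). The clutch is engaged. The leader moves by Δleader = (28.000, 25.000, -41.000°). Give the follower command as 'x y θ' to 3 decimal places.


axis x: 1·28.000 + -2 = 26.000
axis y: 1·25.000 + -1/2 = 24.500
axis θ: 3/2·-41.000 + -1 = -62.500

26.000 24.500 -62.500


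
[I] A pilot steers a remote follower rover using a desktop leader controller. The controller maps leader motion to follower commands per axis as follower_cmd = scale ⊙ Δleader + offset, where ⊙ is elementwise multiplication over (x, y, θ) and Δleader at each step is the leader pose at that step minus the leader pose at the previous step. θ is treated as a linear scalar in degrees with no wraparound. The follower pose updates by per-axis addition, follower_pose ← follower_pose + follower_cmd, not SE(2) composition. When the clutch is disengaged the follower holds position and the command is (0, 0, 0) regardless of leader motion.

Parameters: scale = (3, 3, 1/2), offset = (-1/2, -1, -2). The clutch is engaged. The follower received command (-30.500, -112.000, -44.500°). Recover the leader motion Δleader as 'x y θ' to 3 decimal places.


-10.000 -37.000 -85.000

axis x: (-30.500 − -1/2) / (3) = -10.000
axis y: (-112.000 − -1) / (3) = -37.000
axis θ: (-44.500 − -2) / (1/2) = -85.000


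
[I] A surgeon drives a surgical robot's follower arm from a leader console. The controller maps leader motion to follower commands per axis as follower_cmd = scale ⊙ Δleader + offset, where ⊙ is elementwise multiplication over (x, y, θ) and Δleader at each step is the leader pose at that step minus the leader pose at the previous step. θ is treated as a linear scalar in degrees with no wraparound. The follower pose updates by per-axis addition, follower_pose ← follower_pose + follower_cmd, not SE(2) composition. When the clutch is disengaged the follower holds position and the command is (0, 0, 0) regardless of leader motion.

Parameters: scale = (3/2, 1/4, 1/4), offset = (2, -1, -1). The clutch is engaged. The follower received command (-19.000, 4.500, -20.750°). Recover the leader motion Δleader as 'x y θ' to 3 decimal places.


-14.000 22.000 -79.000

axis x: (-19.000 − 2) / (3/2) = -14.000
axis y: (4.500 − -1) / (1/4) = 22.000
axis θ: (-20.750 − -1) / (1/4) = -79.000


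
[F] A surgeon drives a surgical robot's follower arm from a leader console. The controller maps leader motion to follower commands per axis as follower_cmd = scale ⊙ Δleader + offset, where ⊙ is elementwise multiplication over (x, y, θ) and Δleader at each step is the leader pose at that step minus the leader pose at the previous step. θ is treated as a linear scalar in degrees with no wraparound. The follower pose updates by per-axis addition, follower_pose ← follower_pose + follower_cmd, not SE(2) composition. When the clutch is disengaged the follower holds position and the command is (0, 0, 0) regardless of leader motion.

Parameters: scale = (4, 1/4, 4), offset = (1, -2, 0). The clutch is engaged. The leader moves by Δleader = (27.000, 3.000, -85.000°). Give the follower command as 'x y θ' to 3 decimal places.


109.000 -1.250 -340.000

axis x: 4·27.000 + 1 = 109.000
axis y: 1/4·3.000 + -2 = -1.250
axis θ: 4·-85.000 + 0 = -340.000


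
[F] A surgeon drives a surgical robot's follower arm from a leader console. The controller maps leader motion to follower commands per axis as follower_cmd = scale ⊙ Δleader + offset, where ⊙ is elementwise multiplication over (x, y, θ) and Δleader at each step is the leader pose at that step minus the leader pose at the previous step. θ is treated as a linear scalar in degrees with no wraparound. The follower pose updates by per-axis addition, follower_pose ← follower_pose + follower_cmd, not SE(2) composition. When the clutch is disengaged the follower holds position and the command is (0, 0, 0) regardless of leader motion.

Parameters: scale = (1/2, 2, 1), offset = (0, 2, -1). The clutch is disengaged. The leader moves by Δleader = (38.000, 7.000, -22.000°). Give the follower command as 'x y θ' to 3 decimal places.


clutch disengaged → follower holds; cmd = (0, 0, 0)

0.000 0.000 0.000


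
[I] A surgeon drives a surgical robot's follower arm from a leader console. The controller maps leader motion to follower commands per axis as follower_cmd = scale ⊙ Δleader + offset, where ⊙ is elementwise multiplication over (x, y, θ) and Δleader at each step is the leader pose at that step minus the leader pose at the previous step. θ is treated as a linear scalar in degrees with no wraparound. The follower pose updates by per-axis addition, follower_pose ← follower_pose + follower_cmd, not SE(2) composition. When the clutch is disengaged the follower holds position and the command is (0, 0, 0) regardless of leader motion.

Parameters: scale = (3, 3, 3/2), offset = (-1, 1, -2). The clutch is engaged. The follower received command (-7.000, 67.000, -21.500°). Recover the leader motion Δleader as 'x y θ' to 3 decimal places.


-2.000 22.000 -13.000

axis x: (-7.000 − -1) / (3) = -2.000
axis y: (67.000 − 1) / (3) = 22.000
axis θ: (-21.500 − -2) / (3/2) = -13.000


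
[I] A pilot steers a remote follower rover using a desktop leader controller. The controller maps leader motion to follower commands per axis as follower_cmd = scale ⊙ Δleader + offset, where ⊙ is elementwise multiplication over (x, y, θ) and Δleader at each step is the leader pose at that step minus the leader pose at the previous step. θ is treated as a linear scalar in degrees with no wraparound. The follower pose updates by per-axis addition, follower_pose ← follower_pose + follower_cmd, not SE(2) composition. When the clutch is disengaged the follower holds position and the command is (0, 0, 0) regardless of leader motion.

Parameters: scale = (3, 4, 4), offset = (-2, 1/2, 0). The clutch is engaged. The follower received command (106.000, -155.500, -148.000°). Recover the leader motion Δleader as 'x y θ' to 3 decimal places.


36.000 -39.000 -37.000

axis x: (106.000 − -2) / (3) = 36.000
axis y: (-155.500 − 1/2) / (4) = -39.000
axis θ: (-148.000 − 0) / (4) = -37.000


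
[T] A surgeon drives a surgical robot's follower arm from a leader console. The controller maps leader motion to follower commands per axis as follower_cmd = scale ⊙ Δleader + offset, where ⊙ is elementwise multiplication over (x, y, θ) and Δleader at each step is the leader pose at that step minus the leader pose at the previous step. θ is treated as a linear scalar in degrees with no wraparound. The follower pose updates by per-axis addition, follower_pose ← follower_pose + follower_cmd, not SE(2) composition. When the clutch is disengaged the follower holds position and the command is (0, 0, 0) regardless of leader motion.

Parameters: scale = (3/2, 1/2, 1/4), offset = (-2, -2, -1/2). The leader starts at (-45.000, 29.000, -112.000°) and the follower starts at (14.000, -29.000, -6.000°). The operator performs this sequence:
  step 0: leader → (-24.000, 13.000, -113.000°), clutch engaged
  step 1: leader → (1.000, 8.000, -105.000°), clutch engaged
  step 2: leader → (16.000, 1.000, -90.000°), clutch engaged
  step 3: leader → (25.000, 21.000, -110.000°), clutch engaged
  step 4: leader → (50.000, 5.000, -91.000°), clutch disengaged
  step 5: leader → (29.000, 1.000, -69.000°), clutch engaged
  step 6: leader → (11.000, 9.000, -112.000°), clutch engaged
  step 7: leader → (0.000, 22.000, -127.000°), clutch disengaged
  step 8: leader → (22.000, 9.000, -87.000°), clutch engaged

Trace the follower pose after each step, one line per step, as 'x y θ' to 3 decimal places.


step 0: Δleader=(21.000, -16.000, -1.000°), engaged; cmd=(29.500, -10.000, -0.750°) → follower=(43.500, -39.000, -6.750°)
step 1: Δleader=(25.000, -5.000, 8.000°), engaged; cmd=(35.500, -4.500, 1.500°) → follower=(79.000, -43.500, -5.250°)
step 2: Δleader=(15.000, -7.000, 15.000°), engaged; cmd=(20.500, -5.500, 3.250°) → follower=(99.500, -49.000, -2.000°)
step 3: Δleader=(9.000, 20.000, -20.000°), engaged; cmd=(11.500, 8.000, -5.500°) → follower=(111.000, -41.000, -7.500°)
step 4: Δleader=(25.000, -16.000, 19.000°), disengaged; cmd=(0,0,0) → follower holds at (111.000, -41.000, -7.500°)
step 5: Δleader=(-21.000, -4.000, 22.000°), engaged; cmd=(-33.500, -4.000, 5.000°) → follower=(77.500, -45.000, -2.500°)
step 6: Δleader=(-18.000, 8.000, -43.000°), engaged; cmd=(-29.000, 2.000, -11.250°) → follower=(48.500, -43.000, -13.750°)
step 7: Δleader=(-11.000, 13.000, -15.000°), disengaged; cmd=(0,0,0) → follower holds at (48.500, -43.000, -13.750°)
step 8: Δleader=(22.000, -13.000, 40.000°), engaged; cmd=(31.000, -8.500, 9.500°) → follower=(79.500, -51.500, -4.250°)

43.500 -39.000 -6.750
79.000 -43.500 -5.250
99.500 -49.000 -2.000
111.000 -41.000 -7.500
111.000 -41.000 -7.500
77.500 -45.000 -2.500
48.500 -43.000 -13.750
48.500 -43.000 -13.750
79.500 -51.500 -4.250


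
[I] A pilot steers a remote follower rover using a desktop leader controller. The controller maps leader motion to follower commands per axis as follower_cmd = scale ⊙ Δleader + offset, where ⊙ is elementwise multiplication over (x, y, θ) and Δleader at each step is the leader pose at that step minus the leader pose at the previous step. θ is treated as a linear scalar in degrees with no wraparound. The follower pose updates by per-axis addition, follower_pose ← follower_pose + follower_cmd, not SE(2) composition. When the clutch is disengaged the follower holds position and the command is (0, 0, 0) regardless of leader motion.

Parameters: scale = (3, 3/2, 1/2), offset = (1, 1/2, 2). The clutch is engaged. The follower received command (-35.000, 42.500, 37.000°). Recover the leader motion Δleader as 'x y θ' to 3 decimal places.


-12.000 28.000 70.000

axis x: (-35.000 − 1) / (3) = -12.000
axis y: (42.500 − 1/2) / (3/2) = 28.000
axis θ: (37.000 − 2) / (1/2) = 70.000


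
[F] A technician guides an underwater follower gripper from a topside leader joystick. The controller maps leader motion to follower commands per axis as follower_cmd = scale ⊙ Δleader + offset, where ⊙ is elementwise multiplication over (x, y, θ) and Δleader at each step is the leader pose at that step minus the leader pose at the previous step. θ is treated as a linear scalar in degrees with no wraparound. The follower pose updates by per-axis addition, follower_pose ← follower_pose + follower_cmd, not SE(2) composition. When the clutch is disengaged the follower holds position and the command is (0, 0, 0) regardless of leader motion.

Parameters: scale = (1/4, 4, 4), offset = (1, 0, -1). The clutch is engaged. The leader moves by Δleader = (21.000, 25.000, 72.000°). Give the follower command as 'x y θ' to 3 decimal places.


6.250 100.000 287.000

axis x: 1/4·21.000 + 1 = 6.250
axis y: 4·25.000 + 0 = 100.000
axis θ: 4·72.000 + -1 = 287.000


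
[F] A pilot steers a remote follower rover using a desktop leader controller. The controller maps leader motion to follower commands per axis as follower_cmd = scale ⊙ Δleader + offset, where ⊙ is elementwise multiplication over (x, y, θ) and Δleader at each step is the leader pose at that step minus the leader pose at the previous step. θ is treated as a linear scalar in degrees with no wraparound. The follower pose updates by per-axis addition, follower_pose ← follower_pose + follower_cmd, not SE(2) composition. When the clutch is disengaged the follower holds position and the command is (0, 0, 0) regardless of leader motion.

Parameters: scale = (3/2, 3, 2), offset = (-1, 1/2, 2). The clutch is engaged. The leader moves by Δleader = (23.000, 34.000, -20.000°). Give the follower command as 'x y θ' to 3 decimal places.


axis x: 3/2·23.000 + -1 = 33.500
axis y: 3·34.000 + 1/2 = 102.500
axis θ: 2·-20.000 + 2 = -38.000

33.500 102.500 -38.000


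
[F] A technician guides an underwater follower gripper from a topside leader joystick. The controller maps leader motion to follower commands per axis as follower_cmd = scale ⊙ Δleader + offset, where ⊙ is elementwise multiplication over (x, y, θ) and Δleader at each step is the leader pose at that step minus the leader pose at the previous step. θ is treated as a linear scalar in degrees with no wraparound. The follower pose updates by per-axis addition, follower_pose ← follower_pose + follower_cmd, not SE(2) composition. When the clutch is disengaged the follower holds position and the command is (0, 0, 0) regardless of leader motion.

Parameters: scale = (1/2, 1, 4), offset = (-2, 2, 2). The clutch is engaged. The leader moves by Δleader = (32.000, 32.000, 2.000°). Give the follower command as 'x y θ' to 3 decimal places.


14.000 34.000 10.000

axis x: 1/2·32.000 + -2 = 14.000
axis y: 1·32.000 + 2 = 34.000
axis θ: 4·2.000 + 2 = 10.000


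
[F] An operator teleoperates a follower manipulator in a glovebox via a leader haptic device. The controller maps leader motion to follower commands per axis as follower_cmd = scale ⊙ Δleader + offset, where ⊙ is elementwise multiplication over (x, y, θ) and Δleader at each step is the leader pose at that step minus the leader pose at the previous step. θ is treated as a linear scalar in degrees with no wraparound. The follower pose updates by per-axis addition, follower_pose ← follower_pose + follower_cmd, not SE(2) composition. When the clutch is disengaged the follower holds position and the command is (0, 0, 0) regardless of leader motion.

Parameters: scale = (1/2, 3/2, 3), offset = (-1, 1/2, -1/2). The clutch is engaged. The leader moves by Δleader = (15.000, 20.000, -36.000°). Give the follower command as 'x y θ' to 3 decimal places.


6.500 30.500 -108.500

axis x: 1/2·15.000 + -1 = 6.500
axis y: 3/2·20.000 + 1/2 = 30.500
axis θ: 3·-36.000 + -1/2 = -108.500


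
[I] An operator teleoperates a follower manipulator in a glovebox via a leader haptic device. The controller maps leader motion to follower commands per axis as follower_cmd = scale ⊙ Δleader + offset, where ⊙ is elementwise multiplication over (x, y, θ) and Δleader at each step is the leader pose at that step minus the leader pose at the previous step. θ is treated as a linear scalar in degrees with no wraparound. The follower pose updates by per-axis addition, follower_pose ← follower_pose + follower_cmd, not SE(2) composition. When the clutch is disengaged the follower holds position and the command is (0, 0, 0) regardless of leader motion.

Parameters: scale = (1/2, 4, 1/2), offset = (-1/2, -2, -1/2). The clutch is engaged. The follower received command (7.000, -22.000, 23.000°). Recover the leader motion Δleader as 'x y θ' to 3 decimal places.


axis x: (7.000 − -1/2) / (1/2) = 15.000
axis y: (-22.000 − -2) / (4) = -5.000
axis θ: (23.000 − -1/2) / (1/2) = 47.000

15.000 -5.000 47.000


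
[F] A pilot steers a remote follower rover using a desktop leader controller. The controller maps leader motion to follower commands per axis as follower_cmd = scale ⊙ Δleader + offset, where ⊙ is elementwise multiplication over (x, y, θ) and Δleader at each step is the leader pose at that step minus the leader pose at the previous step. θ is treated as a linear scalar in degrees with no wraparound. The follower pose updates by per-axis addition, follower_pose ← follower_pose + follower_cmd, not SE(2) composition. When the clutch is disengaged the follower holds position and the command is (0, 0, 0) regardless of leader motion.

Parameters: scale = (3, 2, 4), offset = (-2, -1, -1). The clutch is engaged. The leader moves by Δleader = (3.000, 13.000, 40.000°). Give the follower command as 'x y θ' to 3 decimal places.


axis x: 3·3.000 + -2 = 7.000
axis y: 2·13.000 + -1 = 25.000
axis θ: 4·40.000 + -1 = 159.000

7.000 25.000 159.000


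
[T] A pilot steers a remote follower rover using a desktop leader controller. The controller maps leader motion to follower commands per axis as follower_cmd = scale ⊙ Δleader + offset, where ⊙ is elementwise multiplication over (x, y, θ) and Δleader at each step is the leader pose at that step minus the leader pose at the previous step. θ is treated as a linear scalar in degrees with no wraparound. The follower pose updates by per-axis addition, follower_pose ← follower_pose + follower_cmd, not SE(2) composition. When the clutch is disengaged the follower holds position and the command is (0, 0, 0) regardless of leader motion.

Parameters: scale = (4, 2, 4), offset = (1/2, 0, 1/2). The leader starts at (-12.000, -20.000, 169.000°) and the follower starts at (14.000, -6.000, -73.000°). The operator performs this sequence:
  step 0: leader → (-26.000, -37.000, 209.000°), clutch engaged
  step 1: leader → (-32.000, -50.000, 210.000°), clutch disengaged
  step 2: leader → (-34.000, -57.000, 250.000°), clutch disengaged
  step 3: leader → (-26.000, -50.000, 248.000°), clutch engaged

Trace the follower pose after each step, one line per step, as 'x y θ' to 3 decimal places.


step 0: Δleader=(-14.000, -17.000, 40.000°), engaged; cmd=(-55.500, -34.000, 160.500°) → follower=(-41.500, -40.000, 87.500°)
step 1: Δleader=(-6.000, -13.000, 1.000°), disengaged; cmd=(0,0,0) → follower holds at (-41.500, -40.000, 87.500°)
step 2: Δleader=(-2.000, -7.000, 40.000°), disengaged; cmd=(0,0,0) → follower holds at (-41.500, -40.000, 87.500°)
step 3: Δleader=(8.000, 7.000, -2.000°), engaged; cmd=(32.500, 14.000, -7.500°) → follower=(-9.000, -26.000, 80.000°)

-41.500 -40.000 87.500
-41.500 -40.000 87.500
-41.500 -40.000 87.500
-9.000 -26.000 80.000


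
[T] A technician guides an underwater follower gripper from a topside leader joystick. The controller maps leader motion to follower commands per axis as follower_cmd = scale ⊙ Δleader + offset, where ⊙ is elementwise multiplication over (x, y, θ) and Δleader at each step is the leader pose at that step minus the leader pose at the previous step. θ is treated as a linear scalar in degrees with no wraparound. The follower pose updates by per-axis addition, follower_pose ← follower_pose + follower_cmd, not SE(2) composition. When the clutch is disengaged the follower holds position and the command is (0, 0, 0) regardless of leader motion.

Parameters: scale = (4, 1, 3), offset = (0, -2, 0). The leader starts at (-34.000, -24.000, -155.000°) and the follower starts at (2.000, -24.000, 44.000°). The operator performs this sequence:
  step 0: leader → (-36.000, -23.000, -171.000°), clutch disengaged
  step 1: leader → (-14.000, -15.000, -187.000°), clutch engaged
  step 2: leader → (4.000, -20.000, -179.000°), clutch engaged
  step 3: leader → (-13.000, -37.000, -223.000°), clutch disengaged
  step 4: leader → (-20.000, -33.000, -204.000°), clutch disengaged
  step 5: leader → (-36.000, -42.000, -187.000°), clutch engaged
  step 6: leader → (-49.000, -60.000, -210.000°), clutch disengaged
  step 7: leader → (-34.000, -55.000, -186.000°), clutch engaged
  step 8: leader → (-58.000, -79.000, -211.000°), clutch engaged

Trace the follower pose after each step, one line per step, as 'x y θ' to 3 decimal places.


step 0: Δleader=(-2.000, 1.000, -16.000°), disengaged; cmd=(0,0,0) → follower holds at (2.000, -24.000, 44.000°)
step 1: Δleader=(22.000, 8.000, -16.000°), engaged; cmd=(88.000, 6.000, -48.000°) → follower=(90.000, -18.000, -4.000°)
step 2: Δleader=(18.000, -5.000, 8.000°), engaged; cmd=(72.000, -7.000, 24.000°) → follower=(162.000, -25.000, 20.000°)
step 3: Δleader=(-17.000, -17.000, -44.000°), disengaged; cmd=(0,0,0) → follower holds at (162.000, -25.000, 20.000°)
step 4: Δleader=(-7.000, 4.000, 19.000°), disengaged; cmd=(0,0,0) → follower holds at (162.000, -25.000, 20.000°)
step 5: Δleader=(-16.000, -9.000, 17.000°), engaged; cmd=(-64.000, -11.000, 51.000°) → follower=(98.000, -36.000, 71.000°)
step 6: Δleader=(-13.000, -18.000, -23.000°), disengaged; cmd=(0,0,0) → follower holds at (98.000, -36.000, 71.000°)
step 7: Δleader=(15.000, 5.000, 24.000°), engaged; cmd=(60.000, 3.000, 72.000°) → follower=(158.000, -33.000, 143.000°)
step 8: Δleader=(-24.000, -24.000, -25.000°), engaged; cmd=(-96.000, -26.000, -75.000°) → follower=(62.000, -59.000, 68.000°)

2.000 -24.000 44.000
90.000 -18.000 -4.000
162.000 -25.000 20.000
162.000 -25.000 20.000
162.000 -25.000 20.000
98.000 -36.000 71.000
98.000 -36.000 71.000
158.000 -33.000 143.000
62.000 -59.000 68.000
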